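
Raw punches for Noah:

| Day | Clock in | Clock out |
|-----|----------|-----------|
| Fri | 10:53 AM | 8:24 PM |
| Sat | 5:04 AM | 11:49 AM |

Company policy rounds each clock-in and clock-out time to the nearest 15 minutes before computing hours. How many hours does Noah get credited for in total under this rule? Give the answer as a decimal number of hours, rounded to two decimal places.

16.25 hours

Fri: in 10:53 AM→11:00 AM, out 8:24 PM→8:30 PM; 9 h 30 min
Sat: in 5:04 AM→5:00 AM, out 11:49 AM→11:45 AM; 6 h 45 min
Total credited: 16 h 15 min.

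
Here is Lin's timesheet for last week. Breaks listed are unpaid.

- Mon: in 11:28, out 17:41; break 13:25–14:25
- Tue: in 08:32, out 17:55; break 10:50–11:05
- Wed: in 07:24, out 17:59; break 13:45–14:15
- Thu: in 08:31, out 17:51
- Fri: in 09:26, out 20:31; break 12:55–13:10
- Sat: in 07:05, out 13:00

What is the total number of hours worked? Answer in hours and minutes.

50 h 31 min

Mon: 11:28–17:41 = 6 h 13 min; less 60 min break → 5 h 13 min
Tue: 08:32–17:55 = 9 h 23 min; less 15 min break → 9 h 8 min
Wed: 07:24–17:59 = 10 h 35 min; less 30 min break → 10 h 5 min
Thu: 08:31–17:51 = 9 h 20 min
Fri: 09:26–20:31 = 11 h 5 min; less 15 min break → 10 h 50 min
Sat: 07:05–13:00 = 5 h 55 min
Total: 5 h 13 min + 9 h 8 min + 10 h 5 min + 9 h 20 min + 10 h 50 min + 5 h 55 min = 50 h 31 min.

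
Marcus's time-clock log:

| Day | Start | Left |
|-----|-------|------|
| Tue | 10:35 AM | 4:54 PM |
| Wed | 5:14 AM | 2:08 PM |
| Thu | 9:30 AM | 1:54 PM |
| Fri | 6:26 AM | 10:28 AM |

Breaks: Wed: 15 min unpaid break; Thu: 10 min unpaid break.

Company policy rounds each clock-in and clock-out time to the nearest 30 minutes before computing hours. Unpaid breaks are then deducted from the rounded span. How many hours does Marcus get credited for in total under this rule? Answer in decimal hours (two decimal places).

Tue: in 10:35 AM→10:30 AM, out 4:54 PM→5:00 PM; 6 h 30 min
Wed: in 5:14 AM→5:00 AM, out 2:08 PM→2:00 PM; 9 h 0 min − 15 min = 8 h 45 min
Thu: in 9:30 AM→9:30 AM, out 1:54 PM→2:00 PM; 4 h 30 min − 10 min = 4 h 20 min
Fri: in 6:26 AM→6:30 AM, out 10:28 AM→10:30 AM; 4 h 0 min
Total credited: 23 h 35 min.

23.58 hours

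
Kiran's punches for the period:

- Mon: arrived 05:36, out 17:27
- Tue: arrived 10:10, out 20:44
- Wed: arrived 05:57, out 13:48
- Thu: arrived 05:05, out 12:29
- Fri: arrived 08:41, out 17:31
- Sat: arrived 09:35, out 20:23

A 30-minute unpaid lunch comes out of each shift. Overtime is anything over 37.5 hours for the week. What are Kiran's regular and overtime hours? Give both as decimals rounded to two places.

Regular 37.50 hours, overtime 16.80 hours

Mon: 05:36–17:27 = 11 h 51 min; less 30 min break → 11 h 21 min
Tue: 10:10–20:44 = 10 h 34 min; less 30 min break → 10 h 4 min
Wed: 05:57–13:48 = 7 h 51 min; less 30 min break → 7 h 21 min
Thu: 05:05–12:29 = 7 h 24 min; less 30 min break → 6 h 54 min
Fri: 08:41–17:31 = 8 h 50 min; less 30 min break → 8 h 20 min
Sat: 09:35–20:23 = 10 h 48 min; less 30 min break → 10 h 18 min
Total worked: 54 h 18 min = 54.30 h.
Threshold 37.5 h → overtime 16 h 48 min, regular 37 h 30 min.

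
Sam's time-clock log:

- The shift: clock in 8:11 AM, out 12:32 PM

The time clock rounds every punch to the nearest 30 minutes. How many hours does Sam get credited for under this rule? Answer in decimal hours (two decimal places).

The shift: in 8:11 AM→8:00 AM, out 12:32 PM→12:30 PM; 4 h 30 min

4.50 hours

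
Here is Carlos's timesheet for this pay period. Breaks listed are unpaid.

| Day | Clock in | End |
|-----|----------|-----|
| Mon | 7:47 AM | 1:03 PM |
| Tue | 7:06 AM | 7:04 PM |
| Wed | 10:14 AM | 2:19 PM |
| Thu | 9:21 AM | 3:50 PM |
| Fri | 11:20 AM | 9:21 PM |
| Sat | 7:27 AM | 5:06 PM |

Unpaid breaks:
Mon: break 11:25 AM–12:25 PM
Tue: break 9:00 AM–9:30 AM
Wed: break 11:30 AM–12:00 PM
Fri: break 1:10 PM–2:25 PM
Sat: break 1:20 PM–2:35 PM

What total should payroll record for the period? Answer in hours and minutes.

Mon: 7:47 AM–1:03 PM = 5 h 16 min; less 60 min break → 4 h 16 min
Tue: 7:06 AM–7:04 PM = 11 h 58 min; less 30 min break → 11 h 28 min
Wed: 10:14 AM–2:19 PM = 4 h 5 min; less 30 min break → 3 h 35 min
Thu: 9:21 AM–3:50 PM = 6 h 29 min
Fri: 11:20 AM–9:21 PM = 10 h 1 min; less 75 min break → 8 h 46 min
Sat: 7:27 AM–5:06 PM = 9 h 39 min; less 75 min break → 8 h 24 min
Total: 4 h 16 min + 11 h 28 min + 3 h 35 min + 6 h 29 min + 8 h 46 min + 8 h 24 min = 42 h 58 min.

42 h 58 min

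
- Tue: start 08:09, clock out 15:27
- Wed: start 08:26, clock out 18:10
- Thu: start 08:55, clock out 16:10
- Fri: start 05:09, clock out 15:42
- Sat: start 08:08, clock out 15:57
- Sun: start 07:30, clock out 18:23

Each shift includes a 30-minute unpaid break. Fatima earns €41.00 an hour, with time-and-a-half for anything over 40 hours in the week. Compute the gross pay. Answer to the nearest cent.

€2287.80

Tue: 08:09–15:27 = 7 h 18 min; less 30 min break → 6 h 48 min
Wed: 08:26–18:10 = 9 h 44 min; less 30 min break → 9 h 14 min
Thu: 08:55–16:10 = 7 h 15 min; less 30 min break → 6 h 45 min
Fri: 05:09–15:42 = 10 h 33 min; less 30 min break → 10 h 3 min
Sat: 08:08–15:57 = 7 h 49 min; less 30 min break → 7 h 19 min
Sun: 07:30–18:23 = 10 h 53 min; less 30 min break → 10 h 23 min
Total worked: 50 h 32 min = 3032 min.
Regular 40 h 0 min = 2400 min at €41.00/h; overtime 10 h 32 min = 632 min at €61.50/h.
Pay = (2400 × €41.00 + 632 × €61.50) ÷ 60 = €2287.80.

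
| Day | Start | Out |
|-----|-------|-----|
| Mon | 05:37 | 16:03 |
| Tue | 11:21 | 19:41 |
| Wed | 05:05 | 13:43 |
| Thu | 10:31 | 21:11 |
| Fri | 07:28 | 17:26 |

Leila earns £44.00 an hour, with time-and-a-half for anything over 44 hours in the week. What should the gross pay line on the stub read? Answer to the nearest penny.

£2202.20

Mon: 05:37–16:03 = 10 h 26 min
Tue: 11:21–19:41 = 8 h 20 min
Wed: 05:05–13:43 = 8 h 38 min
Thu: 10:31–21:11 = 10 h 40 min
Fri: 07:28–17:26 = 9 h 58 min
Total worked: 48 h 2 min = 2882 min.
Regular 44 h 0 min = 2640 min at £44.00/h; overtime 4 h 2 min = 242 min at £66.00/h.
Pay = (2640 × £44.00 + 242 × £66.00) ÷ 60 = £2202.20.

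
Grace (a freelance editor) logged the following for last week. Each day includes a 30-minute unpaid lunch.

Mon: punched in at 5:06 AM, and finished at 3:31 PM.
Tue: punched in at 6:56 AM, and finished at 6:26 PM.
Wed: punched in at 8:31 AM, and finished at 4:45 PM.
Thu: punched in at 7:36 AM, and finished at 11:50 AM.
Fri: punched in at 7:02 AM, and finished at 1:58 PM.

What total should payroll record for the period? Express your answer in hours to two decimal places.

Mon: 5:06 AM–3:31 PM = 10 h 25 min; less 30 min break → 9 h 55 min
Tue: 6:56 AM–6:26 PM = 11 h 30 min; less 30 min break → 11 h 0 min
Wed: 8:31 AM–4:45 PM = 8 h 14 min; less 30 min break → 7 h 44 min
Thu: 7:36 AM–11:50 AM = 4 h 14 min; less 30 min break → 3 h 44 min
Fri: 7:02 AM–1:58 PM = 6 h 56 min; less 30 min break → 6 h 26 min
Total: 9 h 55 min + 11 h 0 min + 7 h 44 min + 3 h 44 min + 6 h 26 min = 38 h 49 min.

38.82 hours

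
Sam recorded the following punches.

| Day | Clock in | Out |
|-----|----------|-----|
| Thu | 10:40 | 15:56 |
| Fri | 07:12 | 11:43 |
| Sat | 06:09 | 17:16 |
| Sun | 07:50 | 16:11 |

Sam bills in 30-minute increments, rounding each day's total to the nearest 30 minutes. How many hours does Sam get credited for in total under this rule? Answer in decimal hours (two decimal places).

29.50 hours

Thu: 10:40–15:56 = 5 h 16 min → rounds to 5 h 30 min
Fri: 07:12–11:43 = 4 h 31 min → rounds to 4 h 30 min
Sat: 06:09–17:16 = 11 h 7 min → rounds to 11 h 0 min
Sun: 07:50–16:11 = 8 h 21 min → rounds to 8 h 30 min
Total credited: 29 h 30 min.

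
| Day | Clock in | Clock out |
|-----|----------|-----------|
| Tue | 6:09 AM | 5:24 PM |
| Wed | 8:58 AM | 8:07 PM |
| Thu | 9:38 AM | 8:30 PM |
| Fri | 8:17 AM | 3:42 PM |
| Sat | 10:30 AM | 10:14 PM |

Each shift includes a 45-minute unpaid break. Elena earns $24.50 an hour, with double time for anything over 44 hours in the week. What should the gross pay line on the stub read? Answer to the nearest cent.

Tue: 6:09 AM–5:24 PM = 11 h 15 min; less 45 min break → 10 h 30 min
Wed: 8:58 AM–8:07 PM = 11 h 9 min; less 45 min break → 10 h 24 min
Thu: 9:38 AM–8:30 PM = 10 h 52 min; less 45 min break → 10 h 7 min
Fri: 8:17 AM–3:42 PM = 7 h 25 min; less 45 min break → 6 h 40 min
Sat: 10:30 AM–10:14 PM = 11 h 44 min; less 45 min break → 10 h 59 min
Total worked: 48 h 40 min = 2920 min.
Regular 44 h 0 min = 2640 min at $24.50/h; overtime 4 h 40 min = 280 min at $49.00/h.
Pay = (2640 × $24.50 + 280 × $49.00) ÷ 60 = $1306.67.

$1306.67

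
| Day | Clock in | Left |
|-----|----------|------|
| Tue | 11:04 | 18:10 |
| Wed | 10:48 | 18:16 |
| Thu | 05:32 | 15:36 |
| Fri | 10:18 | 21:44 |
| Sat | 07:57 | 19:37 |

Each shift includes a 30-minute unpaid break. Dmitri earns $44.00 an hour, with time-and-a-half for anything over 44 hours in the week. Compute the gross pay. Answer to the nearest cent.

Tue: 11:04–18:10 = 7 h 6 min; less 30 min break → 6 h 36 min
Wed: 10:48–18:16 = 7 h 28 min; less 30 min break → 6 h 58 min
Thu: 05:32–15:36 = 10 h 4 min; less 30 min break → 9 h 34 min
Fri: 10:18–21:44 = 11 h 26 min; less 30 min break → 10 h 56 min
Sat: 07:57–19:37 = 11 h 40 min; less 30 min break → 11 h 10 min
Total worked: 45 h 14 min = 2714 min.
Regular 44 h 0 min = 2640 min at $44.00/h; overtime 1 h 14 min = 74 min at $66.00/h.
Pay = (2640 × $44.00 + 74 × $66.00) ÷ 60 = $2017.40.

$2017.40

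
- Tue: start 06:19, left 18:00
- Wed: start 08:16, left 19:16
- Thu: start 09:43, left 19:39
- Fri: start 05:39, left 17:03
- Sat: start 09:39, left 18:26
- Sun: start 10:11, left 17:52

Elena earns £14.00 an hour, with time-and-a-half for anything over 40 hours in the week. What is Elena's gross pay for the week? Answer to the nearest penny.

£990.15

Tue: 06:19–18:00 = 11 h 41 min
Wed: 08:16–19:16 = 11 h 0 min
Thu: 09:43–19:39 = 9 h 56 min
Fri: 05:39–17:03 = 11 h 24 min
Sat: 09:39–18:26 = 8 h 47 min
Sun: 10:11–17:52 = 7 h 41 min
Total worked: 60 h 29 min = 3629 min.
Regular 40 h 0 min = 2400 min at £14.00/h; overtime 20 h 29 min = 1229 min at £21.00/h.
Pay = (2400 × £14.00 + 1229 × £21.00) ÷ 60 = £990.15.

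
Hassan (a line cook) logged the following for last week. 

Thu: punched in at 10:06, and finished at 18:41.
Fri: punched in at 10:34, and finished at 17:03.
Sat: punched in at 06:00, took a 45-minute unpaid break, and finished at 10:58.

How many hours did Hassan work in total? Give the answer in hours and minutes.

Thu: 10:06–18:41 = 8 h 35 min
Fri: 10:34–17:03 = 6 h 29 min
Sat: 06:00–10:58 = 4 h 58 min; less 45 min break → 4 h 13 min
Total: 8 h 35 min + 6 h 29 min + 4 h 13 min = 19 h 17 min.

19 h 17 min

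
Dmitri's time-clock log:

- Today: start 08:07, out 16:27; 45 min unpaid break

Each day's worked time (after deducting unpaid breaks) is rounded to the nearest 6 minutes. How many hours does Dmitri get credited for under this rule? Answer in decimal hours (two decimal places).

Today: 08:07–16:27 = 8 h 20 min − 45 min = 7 h 35 min → rounds to 7 h 36 min

7.60 hours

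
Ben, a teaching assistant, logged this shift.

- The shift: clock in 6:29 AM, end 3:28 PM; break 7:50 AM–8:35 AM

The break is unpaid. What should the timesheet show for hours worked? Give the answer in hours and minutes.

The shift: 6:29 AM–3:28 PM = 8 h 59 min; less 45 min break → 8 h 14 min

8 h 14 min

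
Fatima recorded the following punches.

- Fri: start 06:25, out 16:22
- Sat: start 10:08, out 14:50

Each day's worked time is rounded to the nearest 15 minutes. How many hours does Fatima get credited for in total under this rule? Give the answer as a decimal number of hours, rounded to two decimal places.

Fri: 06:25–16:22 = 9 h 57 min → rounds to 10 h 0 min
Sat: 10:08–14:50 = 4 h 42 min → rounds to 4 h 45 min
Total credited: 14 h 45 min.

14.75 hours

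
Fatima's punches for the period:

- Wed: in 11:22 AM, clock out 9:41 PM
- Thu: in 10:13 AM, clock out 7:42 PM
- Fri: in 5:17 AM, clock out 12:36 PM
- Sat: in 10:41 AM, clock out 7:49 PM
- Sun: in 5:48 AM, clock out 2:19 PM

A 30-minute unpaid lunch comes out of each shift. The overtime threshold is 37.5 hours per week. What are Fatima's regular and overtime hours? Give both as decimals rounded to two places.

Regular 37.50 hours, overtime 4.77 hours

Wed: 11:22 AM–9:41 PM = 10 h 19 min; less 30 min break → 9 h 49 min
Thu: 10:13 AM–7:42 PM = 9 h 29 min; less 30 min break → 8 h 59 min
Fri: 5:17 AM–12:36 PM = 7 h 19 min; less 30 min break → 6 h 49 min
Sat: 10:41 AM–7:49 PM = 9 h 8 min; less 30 min break → 8 h 38 min
Sun: 5:48 AM–2:19 PM = 8 h 31 min; less 30 min break → 8 h 1 min
Total worked: 42 h 16 min = 42.27 h.
Threshold 37.5 h → overtime 4 h 46 min, regular 37 h 30 min.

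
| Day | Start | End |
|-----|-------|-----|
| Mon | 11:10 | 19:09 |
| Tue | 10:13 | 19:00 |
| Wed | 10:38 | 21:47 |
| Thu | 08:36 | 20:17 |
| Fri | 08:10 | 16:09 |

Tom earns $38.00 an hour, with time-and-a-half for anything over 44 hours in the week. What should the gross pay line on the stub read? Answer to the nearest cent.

$1876.25

Mon: 11:10–19:09 = 7 h 59 min
Tue: 10:13–19:00 = 8 h 47 min
Wed: 10:38–21:47 = 11 h 9 min
Thu: 08:36–20:17 = 11 h 41 min
Fri: 08:10–16:09 = 7 h 59 min
Total worked: 47 h 35 min = 2855 min.
Regular 44 h 0 min = 2640 min at $38.00/h; overtime 3 h 35 min = 215 min at $57.00/h.
Pay = (2640 × $38.00 + 215 × $57.00) ÷ 60 = $1876.25.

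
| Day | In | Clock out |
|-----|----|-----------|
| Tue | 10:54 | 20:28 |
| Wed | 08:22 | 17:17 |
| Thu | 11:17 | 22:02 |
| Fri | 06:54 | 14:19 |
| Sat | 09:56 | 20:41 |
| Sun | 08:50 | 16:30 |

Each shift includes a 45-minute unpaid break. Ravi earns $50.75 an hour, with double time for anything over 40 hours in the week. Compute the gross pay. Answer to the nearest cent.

$3102.52

Tue: 10:54–20:28 = 9 h 34 min; less 45 min break → 8 h 49 min
Wed: 08:22–17:17 = 8 h 55 min; less 45 min break → 8 h 10 min
Thu: 11:17–22:02 = 10 h 45 min; less 45 min break → 10 h 0 min
Fri: 06:54–14:19 = 7 h 25 min; less 45 min break → 6 h 40 min
Sat: 09:56–20:41 = 10 h 45 min; less 45 min break → 10 h 0 min
Sun: 08:50–16:30 = 7 h 40 min; less 45 min break → 6 h 55 min
Total worked: 50 h 34 min = 3034 min.
Regular 40 h 0 min = 2400 min at $50.75/h; overtime 10 h 34 min = 634 min at $101.50/h.
Pay = (2400 × $50.75 + 634 × $101.50) ÷ 60 = $3102.52.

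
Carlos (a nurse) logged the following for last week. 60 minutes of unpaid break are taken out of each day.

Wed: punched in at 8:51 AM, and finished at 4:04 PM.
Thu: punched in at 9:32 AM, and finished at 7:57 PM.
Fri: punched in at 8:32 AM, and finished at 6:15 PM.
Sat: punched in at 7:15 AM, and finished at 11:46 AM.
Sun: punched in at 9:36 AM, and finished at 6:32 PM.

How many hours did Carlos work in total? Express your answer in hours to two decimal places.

Wed: 8:51 AM–4:04 PM = 7 h 13 min; less 60 min break → 6 h 13 min
Thu: 9:32 AM–7:57 PM = 10 h 25 min; less 60 min break → 9 h 25 min
Fri: 8:32 AM–6:15 PM = 9 h 43 min; less 60 min break → 8 h 43 min
Sat: 7:15 AM–11:46 AM = 4 h 31 min; less 60 min break → 3 h 31 min
Sun: 9:36 AM–6:32 PM = 8 h 56 min; less 60 min break → 7 h 56 min
Total: 6 h 13 min + 9 h 25 min + 8 h 43 min + 3 h 31 min + 7 h 56 min = 35 h 48 min.

35.80 hours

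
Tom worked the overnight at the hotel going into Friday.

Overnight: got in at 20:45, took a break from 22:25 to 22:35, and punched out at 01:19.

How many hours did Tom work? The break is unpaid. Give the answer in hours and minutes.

4 h 24 min

Overnight: 20:45 → midnight = 3 h 15 min; midnight → 01:19 = 1 h 19 min; span 4 h 34 min; less 10 min break → 4 h 24 min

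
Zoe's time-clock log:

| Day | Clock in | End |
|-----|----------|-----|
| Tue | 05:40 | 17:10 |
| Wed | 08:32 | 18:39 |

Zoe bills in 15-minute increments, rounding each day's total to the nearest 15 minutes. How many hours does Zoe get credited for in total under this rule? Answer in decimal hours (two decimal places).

Tue: 05:40–17:10 = 11 h 30 min → rounds to 11 h 30 min
Wed: 08:32–18:39 = 10 h 7 min → rounds to 10 h 0 min
Total credited: 21 h 30 min.

21.50 hours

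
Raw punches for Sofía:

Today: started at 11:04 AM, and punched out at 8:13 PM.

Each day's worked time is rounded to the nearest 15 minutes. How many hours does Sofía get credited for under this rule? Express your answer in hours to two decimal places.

Today: 11:04 AM–8:13 PM = 9 h 9 min → rounds to 9 h 15 min

9.25 hours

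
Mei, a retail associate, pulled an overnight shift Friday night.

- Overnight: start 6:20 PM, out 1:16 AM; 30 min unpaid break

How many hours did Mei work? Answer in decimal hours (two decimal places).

Overnight: 6:20 PM → midnight = 5 h 40 min; midnight → 1:16 AM = 1 h 16 min; span 6 h 56 min; less 30 min break → 6 h 26 min

6.43 hours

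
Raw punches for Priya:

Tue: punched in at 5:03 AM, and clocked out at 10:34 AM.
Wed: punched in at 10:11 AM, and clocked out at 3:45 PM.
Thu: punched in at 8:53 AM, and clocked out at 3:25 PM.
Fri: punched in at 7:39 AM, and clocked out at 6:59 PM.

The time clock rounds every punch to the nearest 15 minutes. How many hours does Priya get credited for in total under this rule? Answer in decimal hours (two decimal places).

28.75 hours

Tue: in 5:03 AM→5:00 AM, out 10:34 AM→10:30 AM; 5 h 30 min
Wed: in 10:11 AM→10:15 AM, out 3:45 PM→3:45 PM; 5 h 30 min
Thu: in 8:53 AM→9:00 AM, out 3:25 PM→3:30 PM; 6 h 30 min
Fri: in 7:39 AM→7:45 AM, out 6:59 PM→7:00 PM; 11 h 15 min
Total credited: 28 h 45 min.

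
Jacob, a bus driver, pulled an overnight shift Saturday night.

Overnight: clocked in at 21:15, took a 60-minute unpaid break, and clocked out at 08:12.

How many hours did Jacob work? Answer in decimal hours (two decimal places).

9.95 hours

Overnight: 21:15 → midnight = 2 h 45 min; midnight → 08:12 = 8 h 12 min; span 10 h 57 min; less 60 min break → 9 h 57 min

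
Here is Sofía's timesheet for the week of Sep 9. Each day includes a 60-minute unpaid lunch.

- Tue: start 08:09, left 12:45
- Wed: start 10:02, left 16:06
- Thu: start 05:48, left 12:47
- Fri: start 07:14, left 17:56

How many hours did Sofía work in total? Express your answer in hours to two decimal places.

24.35 hours

Tue: 08:09–12:45 = 4 h 36 min; less 60 min break → 3 h 36 min
Wed: 10:02–16:06 = 6 h 4 min; less 60 min break → 5 h 4 min
Thu: 05:48–12:47 = 6 h 59 min; less 60 min break → 5 h 59 min
Fri: 07:14–17:56 = 10 h 42 min; less 60 min break → 9 h 42 min
Total: 3 h 36 min + 5 h 4 min + 5 h 59 min + 9 h 42 min = 24 h 21 min.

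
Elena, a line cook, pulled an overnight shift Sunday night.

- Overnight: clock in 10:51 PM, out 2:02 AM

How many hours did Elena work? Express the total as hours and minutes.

Overnight: 10:51 PM → midnight = 1 h 9 min; midnight → 2:02 AM = 2 h 2 min; span 3 h 11 min

3 h 11 min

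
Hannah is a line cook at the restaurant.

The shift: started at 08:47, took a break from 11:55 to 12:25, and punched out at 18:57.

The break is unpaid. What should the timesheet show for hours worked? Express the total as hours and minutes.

The shift: 08:47–18:57 = 10 h 10 min; less 30 min break → 9 h 40 min

9 h 40 min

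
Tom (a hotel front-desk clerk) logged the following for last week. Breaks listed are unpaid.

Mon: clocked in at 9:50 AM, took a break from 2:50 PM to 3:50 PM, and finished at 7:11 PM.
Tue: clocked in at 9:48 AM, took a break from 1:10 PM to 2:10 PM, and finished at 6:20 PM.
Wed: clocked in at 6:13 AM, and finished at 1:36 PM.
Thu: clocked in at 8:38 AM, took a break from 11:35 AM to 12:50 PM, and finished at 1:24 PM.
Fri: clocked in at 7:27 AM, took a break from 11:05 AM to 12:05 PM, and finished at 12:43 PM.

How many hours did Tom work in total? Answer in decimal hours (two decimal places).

Mon: 9:50 AM–7:11 PM = 9 h 21 min; less 60 min break → 8 h 21 min
Tue: 9:48 AM–6:20 PM = 8 h 32 min; less 60 min break → 7 h 32 min
Wed: 6:13 AM–1:36 PM = 7 h 23 min
Thu: 8:38 AM–1:24 PM = 4 h 46 min; less 75 min break → 3 h 31 min
Fri: 7:27 AM–12:43 PM = 5 h 16 min; less 60 min break → 4 h 16 min
Total: 8 h 21 min + 7 h 32 min + 7 h 23 min + 3 h 31 min + 4 h 16 min = 31 h 3 min.

31.05 hours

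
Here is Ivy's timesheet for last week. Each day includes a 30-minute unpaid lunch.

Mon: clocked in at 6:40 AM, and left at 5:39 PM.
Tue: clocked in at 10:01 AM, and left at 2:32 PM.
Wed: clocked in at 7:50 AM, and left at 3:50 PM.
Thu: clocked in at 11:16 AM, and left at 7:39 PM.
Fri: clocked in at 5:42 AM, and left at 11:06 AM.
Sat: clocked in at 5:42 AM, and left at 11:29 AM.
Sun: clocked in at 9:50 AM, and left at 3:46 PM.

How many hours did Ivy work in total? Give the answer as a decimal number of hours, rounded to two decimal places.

45.50 hours

Mon: 6:40 AM–5:39 PM = 10 h 59 min; less 30 min break → 10 h 29 min
Tue: 10:01 AM–2:32 PM = 4 h 31 min; less 30 min break → 4 h 1 min
Wed: 7:50 AM–3:50 PM = 8 h 0 min; less 30 min break → 7 h 30 min
Thu: 11:16 AM–7:39 PM = 8 h 23 min; less 30 min break → 7 h 53 min
Fri: 5:42 AM–11:06 AM = 5 h 24 min; less 30 min break → 4 h 54 min
Sat: 5:42 AM–11:29 AM = 5 h 47 min; less 30 min break → 5 h 17 min
Sun: 9:50 AM–3:46 PM = 5 h 56 min; less 30 min break → 5 h 26 min
Total: 10 h 29 min + 4 h 1 min + 7 h 30 min + 7 h 53 min + 4 h 54 min + 5 h 17 min + 5 h 26 min = 45 h 30 min.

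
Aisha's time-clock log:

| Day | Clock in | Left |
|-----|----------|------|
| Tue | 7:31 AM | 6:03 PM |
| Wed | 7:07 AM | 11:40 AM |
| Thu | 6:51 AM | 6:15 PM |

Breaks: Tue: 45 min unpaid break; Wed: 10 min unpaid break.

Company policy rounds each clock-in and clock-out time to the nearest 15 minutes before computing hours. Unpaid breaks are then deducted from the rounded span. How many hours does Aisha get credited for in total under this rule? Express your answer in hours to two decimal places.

25.83 hours

Tue: in 7:31 AM→7:30 AM, out 6:03 PM→6:00 PM; 10 h 30 min − 45 min = 9 h 45 min
Wed: in 7:07 AM→7:00 AM, out 11:40 AM→11:45 AM; 4 h 45 min − 10 min = 4 h 35 min
Thu: in 6:51 AM→6:45 AM, out 6:15 PM→6:15 PM; 11 h 30 min
Total credited: 25 h 50 min.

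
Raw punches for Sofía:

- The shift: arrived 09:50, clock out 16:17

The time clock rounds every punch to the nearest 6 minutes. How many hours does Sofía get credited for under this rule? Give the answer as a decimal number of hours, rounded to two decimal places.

The shift: in 09:50→09:48, out 16:17→16:18; 6 h 30 min

6.50 hours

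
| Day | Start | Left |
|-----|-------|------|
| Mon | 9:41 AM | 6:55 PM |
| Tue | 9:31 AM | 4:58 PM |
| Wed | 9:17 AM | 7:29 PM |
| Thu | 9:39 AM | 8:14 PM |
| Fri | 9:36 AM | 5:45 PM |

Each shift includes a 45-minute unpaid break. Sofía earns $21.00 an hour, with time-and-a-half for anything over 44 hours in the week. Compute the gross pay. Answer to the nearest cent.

$879.20

Mon: 9:41 AM–6:55 PM = 9 h 14 min; less 45 min break → 8 h 29 min
Tue: 9:31 AM–4:58 PM = 7 h 27 min; less 45 min break → 6 h 42 min
Wed: 9:17 AM–7:29 PM = 10 h 12 min; less 45 min break → 9 h 27 min
Thu: 9:39 AM–8:14 PM = 10 h 35 min; less 45 min break → 9 h 50 min
Fri: 9:36 AM–5:45 PM = 8 h 9 min; less 45 min break → 7 h 24 min
Total worked: 41 h 52 min = 2512 min.
Regular 41 h 52 min = 2512 min at $21.00/h; overtime 0 h 0 min = 0 min at $31.50/h.
Pay = (2512 × $21.00 + 0 × $31.50) ÷ 60 = $879.20.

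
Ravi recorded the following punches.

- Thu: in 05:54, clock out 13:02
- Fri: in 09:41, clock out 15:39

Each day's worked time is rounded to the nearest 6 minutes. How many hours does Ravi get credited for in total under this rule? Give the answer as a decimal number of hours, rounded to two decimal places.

Thu: 05:54–13:02 = 7 h 8 min → rounds to 7 h 6 min
Fri: 09:41–15:39 = 5 h 58 min → rounds to 6 h 0 min
Total credited: 13 h 6 min.

13.10 hours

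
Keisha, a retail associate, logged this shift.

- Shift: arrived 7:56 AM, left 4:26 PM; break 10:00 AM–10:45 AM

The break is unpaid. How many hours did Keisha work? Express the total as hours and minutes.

Shift: 7:56 AM–4:26 PM = 8 h 30 min; less 45 min break → 7 h 45 min

7 h 45 min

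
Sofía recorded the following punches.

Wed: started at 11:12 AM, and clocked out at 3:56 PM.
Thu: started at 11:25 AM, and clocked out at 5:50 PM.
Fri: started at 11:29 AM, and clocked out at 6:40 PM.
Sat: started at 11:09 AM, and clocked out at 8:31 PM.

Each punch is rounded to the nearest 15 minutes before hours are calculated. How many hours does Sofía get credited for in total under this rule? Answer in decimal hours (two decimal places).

27.50 hours

Wed: in 11:12 AM→11:15 AM, out 3:56 PM→4:00 PM; 4 h 45 min
Thu: in 11:25 AM→11:30 AM, out 5:50 PM→5:45 PM; 6 h 15 min
Fri: in 11:29 AM→11:30 AM, out 6:40 PM→6:45 PM; 7 h 15 min
Sat: in 11:09 AM→11:15 AM, out 8:31 PM→8:30 PM; 9 h 15 min
Total credited: 27 h 30 min.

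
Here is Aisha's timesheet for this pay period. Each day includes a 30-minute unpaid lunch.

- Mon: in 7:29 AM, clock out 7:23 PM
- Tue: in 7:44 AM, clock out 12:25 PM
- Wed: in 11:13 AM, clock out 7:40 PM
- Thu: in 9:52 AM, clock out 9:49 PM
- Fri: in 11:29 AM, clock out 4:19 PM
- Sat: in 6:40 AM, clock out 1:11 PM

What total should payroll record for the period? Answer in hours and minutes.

Mon: 7:29 AM–7:23 PM = 11 h 54 min; less 30 min break → 11 h 24 min
Tue: 7:44 AM–12:25 PM = 4 h 41 min; less 30 min break → 4 h 11 min
Wed: 11:13 AM–7:40 PM = 8 h 27 min; less 30 min break → 7 h 57 min
Thu: 9:52 AM–9:49 PM = 11 h 57 min; less 30 min break → 11 h 27 min
Fri: 11:29 AM–4:19 PM = 4 h 50 min; less 30 min break → 4 h 20 min
Sat: 6:40 AM–1:11 PM = 6 h 31 min; less 30 min break → 6 h 1 min
Total: 11 h 24 min + 4 h 11 min + 7 h 57 min + 11 h 27 min + 4 h 20 min + 6 h 1 min = 45 h 20 min.

45 h 20 min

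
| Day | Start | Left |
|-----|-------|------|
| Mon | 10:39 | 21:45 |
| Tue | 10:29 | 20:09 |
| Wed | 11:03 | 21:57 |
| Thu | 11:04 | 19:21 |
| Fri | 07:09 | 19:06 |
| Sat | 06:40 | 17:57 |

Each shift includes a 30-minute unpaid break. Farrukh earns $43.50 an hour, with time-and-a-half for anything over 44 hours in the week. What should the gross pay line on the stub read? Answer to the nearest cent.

$2969.96

Mon: 10:39–21:45 = 11 h 6 min; less 30 min break → 10 h 36 min
Tue: 10:29–20:09 = 9 h 40 min; less 30 min break → 9 h 10 min
Wed: 11:03–21:57 = 10 h 54 min; less 30 min break → 10 h 24 min
Thu: 11:04–19:21 = 8 h 17 min; less 30 min break → 7 h 47 min
Fri: 07:09–19:06 = 11 h 57 min; less 30 min break → 11 h 27 min
Sat: 06:40–17:57 = 11 h 17 min; less 30 min break → 10 h 47 min
Total worked: 60 h 11 min = 3611 min.
Regular 44 h 0 min = 2640 min at $43.50/h; overtime 16 h 11 min = 971 min at $65.25/h.
Pay = (2640 × $43.50 + 971 × $65.25) ÷ 60 = $2969.96.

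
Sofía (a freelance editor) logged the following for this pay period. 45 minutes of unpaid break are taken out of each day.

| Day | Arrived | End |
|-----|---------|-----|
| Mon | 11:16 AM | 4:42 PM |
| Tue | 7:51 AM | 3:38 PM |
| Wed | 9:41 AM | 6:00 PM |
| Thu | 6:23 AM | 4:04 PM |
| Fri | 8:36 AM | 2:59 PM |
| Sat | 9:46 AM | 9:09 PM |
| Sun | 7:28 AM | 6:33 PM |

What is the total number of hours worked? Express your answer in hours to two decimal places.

54.82 hours

Mon: 11:16 AM–4:42 PM = 5 h 26 min; less 45 min break → 4 h 41 min
Tue: 7:51 AM–3:38 PM = 7 h 47 min; less 45 min break → 7 h 2 min
Wed: 9:41 AM–6:00 PM = 8 h 19 min; less 45 min break → 7 h 34 min
Thu: 6:23 AM–4:04 PM = 9 h 41 min; less 45 min break → 8 h 56 min
Fri: 8:36 AM–2:59 PM = 6 h 23 min; less 45 min break → 5 h 38 min
Sat: 9:46 AM–9:09 PM = 11 h 23 min; less 45 min break → 10 h 38 min
Sun: 7:28 AM–6:33 PM = 11 h 5 min; less 45 min break → 10 h 20 min
Total: 4 h 41 min + 7 h 2 min + 7 h 34 min + 8 h 56 min + 5 h 38 min + 10 h 38 min + 10 h 20 min = 54 h 49 min.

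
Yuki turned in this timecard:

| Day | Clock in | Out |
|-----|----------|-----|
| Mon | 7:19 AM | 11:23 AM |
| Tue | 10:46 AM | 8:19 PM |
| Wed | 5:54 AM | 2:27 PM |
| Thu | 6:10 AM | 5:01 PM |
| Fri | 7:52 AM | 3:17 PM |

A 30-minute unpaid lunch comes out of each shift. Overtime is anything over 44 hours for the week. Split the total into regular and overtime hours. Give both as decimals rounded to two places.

Regular 37.93 hours, overtime 0.00 hours

Mon: 7:19 AM–11:23 AM = 4 h 4 min; less 30 min break → 3 h 34 min
Tue: 10:46 AM–8:19 PM = 9 h 33 min; less 30 min break → 9 h 3 min
Wed: 5:54 AM–2:27 PM = 8 h 33 min; less 30 min break → 8 h 3 min
Thu: 6:10 AM–5:01 PM = 10 h 51 min; less 30 min break → 10 h 21 min
Fri: 7:52 AM–3:17 PM = 7 h 25 min; less 30 min break → 6 h 55 min
Total worked: 37 h 56 min = 37.93 h.
Threshold 44 h → overtime 0 h 0 min, regular 37 h 56 min.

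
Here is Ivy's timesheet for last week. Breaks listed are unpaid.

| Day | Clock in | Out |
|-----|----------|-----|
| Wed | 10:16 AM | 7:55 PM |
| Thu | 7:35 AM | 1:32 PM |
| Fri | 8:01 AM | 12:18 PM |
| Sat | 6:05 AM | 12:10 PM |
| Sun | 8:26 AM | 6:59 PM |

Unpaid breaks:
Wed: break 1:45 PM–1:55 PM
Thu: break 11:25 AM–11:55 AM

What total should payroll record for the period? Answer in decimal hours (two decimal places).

Wed: 10:16 AM–7:55 PM = 9 h 39 min; less 10 min break → 9 h 29 min
Thu: 7:35 AM–1:32 PM = 5 h 57 min; less 30 min break → 5 h 27 min
Fri: 8:01 AM–12:18 PM = 4 h 17 min
Sat: 6:05 AM–12:10 PM = 6 h 5 min
Sun: 8:26 AM–6:59 PM = 10 h 33 min
Total: 9 h 29 min + 5 h 27 min + 4 h 17 min + 6 h 5 min + 10 h 33 min = 35 h 51 min.

35.85 hours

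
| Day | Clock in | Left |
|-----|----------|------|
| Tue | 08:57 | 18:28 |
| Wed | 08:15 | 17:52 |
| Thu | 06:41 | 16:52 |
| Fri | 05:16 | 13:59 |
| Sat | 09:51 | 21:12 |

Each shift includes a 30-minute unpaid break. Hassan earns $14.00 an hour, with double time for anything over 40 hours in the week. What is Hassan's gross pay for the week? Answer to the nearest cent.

$752.73

Tue: 08:57–18:28 = 9 h 31 min; less 30 min break → 9 h 1 min
Wed: 08:15–17:52 = 9 h 37 min; less 30 min break → 9 h 7 min
Thu: 06:41–16:52 = 10 h 11 min; less 30 min break → 9 h 41 min
Fri: 05:16–13:59 = 8 h 43 min; less 30 min break → 8 h 13 min
Sat: 09:51–21:12 = 11 h 21 min; less 30 min break → 10 h 51 min
Total worked: 46 h 53 min = 2813 min.
Regular 40 h 0 min = 2400 min at $14.00/h; overtime 6 h 53 min = 413 min at $28.00/h.
Pay = (2400 × $14.00 + 413 × $28.00) ÷ 60 = $752.73.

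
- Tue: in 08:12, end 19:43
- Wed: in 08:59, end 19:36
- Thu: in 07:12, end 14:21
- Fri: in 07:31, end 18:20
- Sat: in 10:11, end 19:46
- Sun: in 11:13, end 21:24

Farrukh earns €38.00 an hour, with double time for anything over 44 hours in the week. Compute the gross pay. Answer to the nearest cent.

€2877.87

Tue: 08:12–19:43 = 11 h 31 min
Wed: 08:59–19:36 = 10 h 37 min
Thu: 07:12–14:21 = 7 h 9 min
Fri: 07:31–18:20 = 10 h 49 min
Sat: 10:11–19:46 = 9 h 35 min
Sun: 11:13–21:24 = 10 h 11 min
Total worked: 59 h 52 min = 3592 min.
Regular 44 h 0 min = 2640 min at €38.00/h; overtime 15 h 52 min = 952 min at €76.00/h.
Pay = (2640 × €38.00 + 952 × €76.00) ÷ 60 = €2877.87.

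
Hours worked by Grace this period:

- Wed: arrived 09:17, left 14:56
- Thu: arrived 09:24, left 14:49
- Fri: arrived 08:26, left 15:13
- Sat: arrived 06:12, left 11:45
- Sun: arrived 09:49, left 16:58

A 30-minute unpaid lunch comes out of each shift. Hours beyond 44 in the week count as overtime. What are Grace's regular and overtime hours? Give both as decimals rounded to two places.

Wed: 09:17–14:56 = 5 h 39 min; less 30 min break → 5 h 9 min
Thu: 09:24–14:49 = 5 h 25 min; less 30 min break → 4 h 55 min
Fri: 08:26–15:13 = 6 h 47 min; less 30 min break → 6 h 17 min
Sat: 06:12–11:45 = 5 h 33 min; less 30 min break → 5 h 3 min
Sun: 09:49–16:58 = 7 h 9 min; less 30 min break → 6 h 39 min
Total worked: 28 h 3 min = 28.05 h.
Threshold 44 h → overtime 0 h 0 min, regular 28 h 3 min.

Regular 28.05 hours, overtime 0.00 hours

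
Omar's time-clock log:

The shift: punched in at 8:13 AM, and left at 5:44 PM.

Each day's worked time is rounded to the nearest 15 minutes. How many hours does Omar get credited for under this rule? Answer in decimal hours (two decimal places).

9.50 hours

The shift: 8:13 AM–5:44 PM = 9 h 31 min → rounds to 9 h 30 min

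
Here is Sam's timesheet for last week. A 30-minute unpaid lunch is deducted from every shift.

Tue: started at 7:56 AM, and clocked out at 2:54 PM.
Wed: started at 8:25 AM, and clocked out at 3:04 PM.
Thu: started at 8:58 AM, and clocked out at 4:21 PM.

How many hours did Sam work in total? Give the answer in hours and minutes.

Tue: 7:56 AM–2:54 PM = 6 h 58 min; less 30 min break → 6 h 28 min
Wed: 8:25 AM–3:04 PM = 6 h 39 min; less 30 min break → 6 h 9 min
Thu: 8:58 AM–4:21 PM = 7 h 23 min; less 30 min break → 6 h 53 min
Total: 6 h 28 min + 6 h 9 min + 6 h 53 min = 19 h 30 min.

19 h 30 min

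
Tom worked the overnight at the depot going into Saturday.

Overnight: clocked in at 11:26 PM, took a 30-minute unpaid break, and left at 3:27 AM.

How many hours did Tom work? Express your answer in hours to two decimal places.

Overnight: 11:26 PM → midnight = 0 h 34 min; midnight → 3:27 AM = 3 h 27 min; span 4 h 1 min; less 30 min break → 3 h 31 min

3.52 hours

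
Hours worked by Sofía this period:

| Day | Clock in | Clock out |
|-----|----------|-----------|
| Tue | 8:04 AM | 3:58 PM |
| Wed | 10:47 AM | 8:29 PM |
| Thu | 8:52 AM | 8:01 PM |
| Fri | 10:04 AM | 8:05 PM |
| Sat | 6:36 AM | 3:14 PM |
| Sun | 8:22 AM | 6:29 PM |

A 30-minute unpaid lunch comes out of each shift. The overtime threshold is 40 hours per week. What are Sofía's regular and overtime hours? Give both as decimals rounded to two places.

Tue: 8:04 AM–3:58 PM = 7 h 54 min; less 30 min break → 7 h 24 min
Wed: 10:47 AM–8:29 PM = 9 h 42 min; less 30 min break → 9 h 12 min
Thu: 8:52 AM–8:01 PM = 11 h 9 min; less 30 min break → 10 h 39 min
Fri: 10:04 AM–8:05 PM = 10 h 1 min; less 30 min break → 9 h 31 min
Sat: 6:36 AM–3:14 PM = 8 h 38 min; less 30 min break → 8 h 8 min
Sun: 8:22 AM–6:29 PM = 10 h 7 min; less 30 min break → 9 h 37 min
Total worked: 54 h 31 min = 54.52 h.
Threshold 40 h → overtime 14 h 31 min, regular 40 h 0 min.

Regular 40.00 hours, overtime 14.52 hours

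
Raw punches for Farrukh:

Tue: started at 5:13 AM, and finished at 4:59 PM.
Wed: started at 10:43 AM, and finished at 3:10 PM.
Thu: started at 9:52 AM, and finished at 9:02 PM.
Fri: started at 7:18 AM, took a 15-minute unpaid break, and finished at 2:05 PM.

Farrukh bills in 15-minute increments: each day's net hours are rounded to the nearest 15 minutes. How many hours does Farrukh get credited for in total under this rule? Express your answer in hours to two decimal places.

34.00 hours

Tue: 5:13 AM–4:59 PM = 11 h 46 min → rounds to 11 h 45 min
Wed: 10:43 AM–3:10 PM = 4 h 27 min → rounds to 4 h 30 min
Thu: 9:52 AM–9:02 PM = 11 h 10 min → rounds to 11 h 15 min
Fri: 7:18 AM–2:05 PM = 6 h 47 min − 15 min = 6 h 32 min → rounds to 6 h 30 min
Total credited: 34 h 0 min.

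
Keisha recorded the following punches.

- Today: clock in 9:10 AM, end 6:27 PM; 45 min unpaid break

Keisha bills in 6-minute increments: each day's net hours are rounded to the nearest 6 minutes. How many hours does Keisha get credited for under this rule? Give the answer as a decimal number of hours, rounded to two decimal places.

Today: 9:10 AM–6:27 PM = 9 h 17 min − 45 min = 8 h 32 min → rounds to 8 h 30 min

8.50 hours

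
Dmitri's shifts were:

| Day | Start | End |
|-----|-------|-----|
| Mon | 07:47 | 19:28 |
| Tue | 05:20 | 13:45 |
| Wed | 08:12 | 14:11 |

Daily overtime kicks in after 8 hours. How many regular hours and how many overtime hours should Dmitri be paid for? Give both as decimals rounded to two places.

Regular 21.98 hours, overtime 4.10 hours

Mon: 07:47–19:28 = 11 h 41 min
Tue: 05:20–13:45 = 8 h 25 min
Wed: 08:12–14:11 = 5 h 59 min
Mon reg 8 h 0 min / OT 3 h 41 min; Tue reg 8 h 0 min / OT 0 h 25 min; Wed reg 5 h 59 min / OT 0 h 0 min.
Totals: regular 21 h 59 min, overtime 4 h 6 min.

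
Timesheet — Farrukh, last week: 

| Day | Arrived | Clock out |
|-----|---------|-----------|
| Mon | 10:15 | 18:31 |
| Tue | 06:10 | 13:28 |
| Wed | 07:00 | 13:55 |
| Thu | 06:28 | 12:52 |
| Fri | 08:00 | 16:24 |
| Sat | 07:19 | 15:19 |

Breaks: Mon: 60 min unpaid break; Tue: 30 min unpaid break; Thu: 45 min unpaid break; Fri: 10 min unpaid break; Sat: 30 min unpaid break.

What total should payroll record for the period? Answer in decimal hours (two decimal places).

Mon: 10:15–18:31 = 8 h 16 min; less 60 min break → 7 h 16 min
Tue: 06:10–13:28 = 7 h 18 min; less 30 min break → 6 h 48 min
Wed: 07:00–13:55 = 6 h 55 min
Thu: 06:28–12:52 = 6 h 24 min; less 45 min break → 5 h 39 min
Fri: 08:00–16:24 = 8 h 24 min; less 10 min break → 8 h 14 min
Sat: 07:19–15:19 = 8 h 0 min; less 30 min break → 7 h 30 min
Total: 7 h 16 min + 6 h 48 min + 6 h 55 min + 5 h 39 min + 8 h 14 min + 7 h 30 min = 42 h 22 min.

42.37 hours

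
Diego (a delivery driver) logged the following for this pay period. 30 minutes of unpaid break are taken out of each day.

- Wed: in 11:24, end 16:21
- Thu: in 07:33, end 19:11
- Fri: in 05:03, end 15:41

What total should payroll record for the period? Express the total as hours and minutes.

25 h 43 min

Wed: 11:24–16:21 = 4 h 57 min; less 30 min break → 4 h 27 min
Thu: 07:33–19:11 = 11 h 38 min; less 30 min break → 11 h 8 min
Fri: 05:03–15:41 = 10 h 38 min; less 30 min break → 10 h 8 min
Total: 4 h 27 min + 11 h 8 min + 10 h 8 min = 25 h 43 min.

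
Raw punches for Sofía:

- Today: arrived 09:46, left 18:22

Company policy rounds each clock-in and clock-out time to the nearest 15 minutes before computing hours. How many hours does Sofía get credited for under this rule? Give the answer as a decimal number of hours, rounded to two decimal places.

8.50 hours

Today: in 09:46→09:45, out 18:22→18:15; 8 h 30 min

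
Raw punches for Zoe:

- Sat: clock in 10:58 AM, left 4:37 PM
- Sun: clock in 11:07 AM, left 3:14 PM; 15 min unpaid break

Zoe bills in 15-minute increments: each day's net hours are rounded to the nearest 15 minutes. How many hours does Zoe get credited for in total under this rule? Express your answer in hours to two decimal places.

Sat: 10:58 AM–4:37 PM = 5 h 39 min → rounds to 5 h 45 min
Sun: 11:07 AM–3:14 PM = 4 h 7 min − 15 min = 3 h 52 min → rounds to 3 h 45 min
Total credited: 9 h 30 min.

9.50 hours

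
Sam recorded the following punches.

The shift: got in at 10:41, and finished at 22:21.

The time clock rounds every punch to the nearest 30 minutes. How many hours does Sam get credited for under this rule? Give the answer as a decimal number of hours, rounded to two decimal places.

12.00 hours

The shift: in 10:41→10:30, out 22:21→22:30; 12 h 0 min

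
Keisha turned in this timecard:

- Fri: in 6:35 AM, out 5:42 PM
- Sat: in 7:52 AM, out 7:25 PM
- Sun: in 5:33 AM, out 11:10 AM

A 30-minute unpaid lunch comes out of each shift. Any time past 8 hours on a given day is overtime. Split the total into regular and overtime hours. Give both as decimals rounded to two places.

Regular 21.12 hours, overtime 5.67 hours

Fri: 6:35 AM–5:42 PM = 11 h 7 min; less 30 min break → 10 h 37 min
Sat: 7:52 AM–7:25 PM = 11 h 33 min; less 30 min break → 11 h 3 min
Sun: 5:33 AM–11:10 AM = 5 h 37 min; less 30 min break → 5 h 7 min
Fri reg 8 h 0 min / OT 2 h 37 min; Sat reg 8 h 0 min / OT 3 h 3 min; Sun reg 5 h 7 min / OT 0 h 0 min.
Totals: regular 21 h 7 min, overtime 5 h 40 min.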